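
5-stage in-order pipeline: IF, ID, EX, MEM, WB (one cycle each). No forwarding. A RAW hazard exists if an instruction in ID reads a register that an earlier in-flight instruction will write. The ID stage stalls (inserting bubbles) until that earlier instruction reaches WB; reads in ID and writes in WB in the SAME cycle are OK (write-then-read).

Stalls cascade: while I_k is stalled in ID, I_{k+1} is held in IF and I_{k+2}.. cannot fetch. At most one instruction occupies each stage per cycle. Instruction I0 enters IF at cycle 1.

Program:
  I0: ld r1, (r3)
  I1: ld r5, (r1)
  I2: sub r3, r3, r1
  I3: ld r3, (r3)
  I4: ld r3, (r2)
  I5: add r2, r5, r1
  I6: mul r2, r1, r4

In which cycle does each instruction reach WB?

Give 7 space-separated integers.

Answer: 5 8 9 12 13 14 15

Derivation:
I0 ld r1 <- r3: IF@1 ID@2 stall=0 (-) EX@3 MEM@4 WB@5
I1 ld r5 <- r1: IF@2 ID@3 stall=2 (RAW on I0.r1 (WB@5)) EX@6 MEM@7 WB@8
I2 sub r3 <- r3,r1: IF@3 ID@6 stall=0 (-) EX@7 MEM@8 WB@9
I3 ld r3 <- r3: IF@6 ID@7 stall=2 (RAW on I2.r3 (WB@9)) EX@10 MEM@11 WB@12
I4 ld r3 <- r2: IF@7 ID@10 stall=0 (-) EX@11 MEM@12 WB@13
I5 add r2 <- r5,r1: IF@10 ID@11 stall=0 (-) EX@12 MEM@13 WB@14
I6 mul r2 <- r1,r4: IF@11 ID@12 stall=0 (-) EX@13 MEM@14 WB@15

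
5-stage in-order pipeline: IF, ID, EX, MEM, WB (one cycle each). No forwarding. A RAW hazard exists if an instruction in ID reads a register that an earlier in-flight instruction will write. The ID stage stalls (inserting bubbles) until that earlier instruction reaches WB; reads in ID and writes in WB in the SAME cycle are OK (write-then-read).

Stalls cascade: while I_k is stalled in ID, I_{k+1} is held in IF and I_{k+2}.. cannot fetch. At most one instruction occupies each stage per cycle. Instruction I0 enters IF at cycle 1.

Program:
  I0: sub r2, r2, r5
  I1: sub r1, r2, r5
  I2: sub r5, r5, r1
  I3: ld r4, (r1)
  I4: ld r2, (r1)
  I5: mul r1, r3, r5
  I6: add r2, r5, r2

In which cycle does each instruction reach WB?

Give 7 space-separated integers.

Answer: 5 8 11 12 13 14 16

Derivation:
I0 sub r2 <- r2,r5: IF@1 ID@2 stall=0 (-) EX@3 MEM@4 WB@5
I1 sub r1 <- r2,r5: IF@2 ID@3 stall=2 (RAW on I0.r2 (WB@5)) EX@6 MEM@7 WB@8
I2 sub r5 <- r5,r1: IF@3 ID@6 stall=2 (RAW on I1.r1 (WB@8)) EX@9 MEM@10 WB@11
I3 ld r4 <- r1: IF@6 ID@9 stall=0 (-) EX@10 MEM@11 WB@12
I4 ld r2 <- r1: IF@9 ID@10 stall=0 (-) EX@11 MEM@12 WB@13
I5 mul r1 <- r3,r5: IF@10 ID@11 stall=0 (-) EX@12 MEM@13 WB@14
I6 add r2 <- r5,r2: IF@11 ID@12 stall=1 (RAW on I4.r2 (WB@13)) EX@14 MEM@15 WB@16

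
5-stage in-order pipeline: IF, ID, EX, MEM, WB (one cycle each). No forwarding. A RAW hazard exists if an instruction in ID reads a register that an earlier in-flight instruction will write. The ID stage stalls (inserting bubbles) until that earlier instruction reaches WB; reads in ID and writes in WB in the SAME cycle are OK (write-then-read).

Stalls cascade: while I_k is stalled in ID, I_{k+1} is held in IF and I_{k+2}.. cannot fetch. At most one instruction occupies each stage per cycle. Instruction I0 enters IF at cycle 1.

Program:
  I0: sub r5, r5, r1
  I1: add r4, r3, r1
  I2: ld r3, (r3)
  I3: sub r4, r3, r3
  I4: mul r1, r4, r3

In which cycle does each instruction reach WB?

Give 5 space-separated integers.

I0 sub r5 <- r5,r1: IF@1 ID@2 stall=0 (-) EX@3 MEM@4 WB@5
I1 add r4 <- r3,r1: IF@2 ID@3 stall=0 (-) EX@4 MEM@5 WB@6
I2 ld r3 <- r3: IF@3 ID@4 stall=0 (-) EX@5 MEM@6 WB@7
I3 sub r4 <- r3,r3: IF@4 ID@5 stall=2 (RAW on I2.r3 (WB@7)) EX@8 MEM@9 WB@10
I4 mul r1 <- r4,r3: IF@5 ID@8 stall=2 (RAW on I3.r4 (WB@10)) EX@11 MEM@12 WB@13

Answer: 5 6 7 10 13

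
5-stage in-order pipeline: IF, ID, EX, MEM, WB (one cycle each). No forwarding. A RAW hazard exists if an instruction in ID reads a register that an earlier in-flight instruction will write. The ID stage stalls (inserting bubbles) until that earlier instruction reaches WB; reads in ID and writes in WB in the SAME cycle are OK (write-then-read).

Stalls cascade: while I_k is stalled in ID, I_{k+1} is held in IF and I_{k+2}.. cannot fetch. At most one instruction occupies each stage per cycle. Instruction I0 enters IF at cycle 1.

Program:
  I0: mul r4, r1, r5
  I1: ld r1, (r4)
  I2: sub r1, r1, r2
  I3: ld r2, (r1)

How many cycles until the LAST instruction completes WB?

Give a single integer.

Answer: 14

Derivation:
I0 mul r4 <- r1,r5: IF@1 ID@2 stall=0 (-) EX@3 MEM@4 WB@5
I1 ld r1 <- r4: IF@2 ID@3 stall=2 (RAW on I0.r4 (WB@5)) EX@6 MEM@7 WB@8
I2 sub r1 <- r1,r2: IF@3 ID@6 stall=2 (RAW on I1.r1 (WB@8)) EX@9 MEM@10 WB@11
I3 ld r2 <- r1: IF@6 ID@9 stall=2 (RAW on I2.r1 (WB@11)) EX@12 MEM@13 WB@14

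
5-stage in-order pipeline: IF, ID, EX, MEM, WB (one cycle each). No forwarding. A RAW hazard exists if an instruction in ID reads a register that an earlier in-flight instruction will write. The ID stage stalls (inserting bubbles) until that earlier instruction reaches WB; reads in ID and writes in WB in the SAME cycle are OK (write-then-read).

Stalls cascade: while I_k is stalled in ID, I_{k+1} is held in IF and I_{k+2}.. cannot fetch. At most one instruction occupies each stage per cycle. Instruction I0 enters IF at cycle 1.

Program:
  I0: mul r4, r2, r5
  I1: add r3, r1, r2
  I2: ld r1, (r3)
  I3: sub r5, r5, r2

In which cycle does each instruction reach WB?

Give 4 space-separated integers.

I0 mul r4 <- r2,r5: IF@1 ID@2 stall=0 (-) EX@3 MEM@4 WB@5
I1 add r3 <- r1,r2: IF@2 ID@3 stall=0 (-) EX@4 MEM@5 WB@6
I2 ld r1 <- r3: IF@3 ID@4 stall=2 (RAW on I1.r3 (WB@6)) EX@7 MEM@8 WB@9
I3 sub r5 <- r5,r2: IF@4 ID@7 stall=0 (-) EX@8 MEM@9 WB@10

Answer: 5 6 9 10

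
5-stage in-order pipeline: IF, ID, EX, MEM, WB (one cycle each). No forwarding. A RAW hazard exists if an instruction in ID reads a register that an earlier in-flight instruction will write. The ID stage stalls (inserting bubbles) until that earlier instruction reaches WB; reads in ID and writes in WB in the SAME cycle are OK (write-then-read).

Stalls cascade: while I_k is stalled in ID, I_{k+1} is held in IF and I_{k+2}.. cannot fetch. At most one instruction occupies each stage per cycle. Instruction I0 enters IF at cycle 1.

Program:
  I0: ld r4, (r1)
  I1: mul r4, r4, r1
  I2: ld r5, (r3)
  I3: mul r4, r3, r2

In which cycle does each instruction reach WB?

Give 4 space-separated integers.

I0 ld r4 <- r1: IF@1 ID@2 stall=0 (-) EX@3 MEM@4 WB@5
I1 mul r4 <- r4,r1: IF@2 ID@3 stall=2 (RAW on I0.r4 (WB@5)) EX@6 MEM@7 WB@8
I2 ld r5 <- r3: IF@3 ID@6 stall=0 (-) EX@7 MEM@8 WB@9
I3 mul r4 <- r3,r2: IF@6 ID@7 stall=0 (-) EX@8 MEM@9 WB@10

Answer: 5 8 9 10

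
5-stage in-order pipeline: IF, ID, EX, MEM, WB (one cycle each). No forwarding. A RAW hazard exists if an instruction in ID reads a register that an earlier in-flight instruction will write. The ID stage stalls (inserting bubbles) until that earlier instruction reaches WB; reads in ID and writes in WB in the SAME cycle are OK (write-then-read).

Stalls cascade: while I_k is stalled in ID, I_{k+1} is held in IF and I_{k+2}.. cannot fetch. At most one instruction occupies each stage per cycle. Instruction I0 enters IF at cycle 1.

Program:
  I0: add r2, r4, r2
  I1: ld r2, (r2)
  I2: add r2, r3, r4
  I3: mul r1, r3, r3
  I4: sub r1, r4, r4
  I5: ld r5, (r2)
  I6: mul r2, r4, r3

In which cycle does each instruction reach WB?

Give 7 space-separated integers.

Answer: 5 8 9 10 11 12 13

Derivation:
I0 add r2 <- r4,r2: IF@1 ID@2 stall=0 (-) EX@3 MEM@4 WB@5
I1 ld r2 <- r2: IF@2 ID@3 stall=2 (RAW on I0.r2 (WB@5)) EX@6 MEM@7 WB@8
I2 add r2 <- r3,r4: IF@3 ID@6 stall=0 (-) EX@7 MEM@8 WB@9
I3 mul r1 <- r3,r3: IF@6 ID@7 stall=0 (-) EX@8 MEM@9 WB@10
I4 sub r1 <- r4,r4: IF@7 ID@8 stall=0 (-) EX@9 MEM@10 WB@11
I5 ld r5 <- r2: IF@8 ID@9 stall=0 (-) EX@10 MEM@11 WB@12
I6 mul r2 <- r4,r3: IF@9 ID@10 stall=0 (-) EX@11 MEM@12 WB@13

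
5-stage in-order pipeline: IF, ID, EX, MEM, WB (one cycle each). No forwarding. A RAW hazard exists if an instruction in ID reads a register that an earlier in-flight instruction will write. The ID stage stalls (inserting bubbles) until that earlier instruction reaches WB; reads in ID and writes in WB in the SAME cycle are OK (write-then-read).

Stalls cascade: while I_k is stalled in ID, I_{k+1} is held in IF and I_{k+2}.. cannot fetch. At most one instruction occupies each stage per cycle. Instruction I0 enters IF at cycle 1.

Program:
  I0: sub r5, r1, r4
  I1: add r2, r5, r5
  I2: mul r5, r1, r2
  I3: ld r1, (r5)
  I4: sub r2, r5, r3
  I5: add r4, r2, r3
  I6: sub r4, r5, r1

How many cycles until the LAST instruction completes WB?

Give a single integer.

Answer: 19

Derivation:
I0 sub r5 <- r1,r4: IF@1 ID@2 stall=0 (-) EX@3 MEM@4 WB@5
I1 add r2 <- r5,r5: IF@2 ID@3 stall=2 (RAW on I0.r5 (WB@5)) EX@6 MEM@7 WB@8
I2 mul r5 <- r1,r2: IF@3 ID@6 stall=2 (RAW on I1.r2 (WB@8)) EX@9 MEM@10 WB@11
I3 ld r1 <- r5: IF@6 ID@9 stall=2 (RAW on I2.r5 (WB@11)) EX@12 MEM@13 WB@14
I4 sub r2 <- r5,r3: IF@9 ID@12 stall=0 (-) EX@13 MEM@14 WB@15
I5 add r4 <- r2,r3: IF@12 ID@13 stall=2 (RAW on I4.r2 (WB@15)) EX@16 MEM@17 WB@18
I6 sub r4 <- r5,r1: IF@13 ID@16 stall=0 (-) EX@17 MEM@18 WB@19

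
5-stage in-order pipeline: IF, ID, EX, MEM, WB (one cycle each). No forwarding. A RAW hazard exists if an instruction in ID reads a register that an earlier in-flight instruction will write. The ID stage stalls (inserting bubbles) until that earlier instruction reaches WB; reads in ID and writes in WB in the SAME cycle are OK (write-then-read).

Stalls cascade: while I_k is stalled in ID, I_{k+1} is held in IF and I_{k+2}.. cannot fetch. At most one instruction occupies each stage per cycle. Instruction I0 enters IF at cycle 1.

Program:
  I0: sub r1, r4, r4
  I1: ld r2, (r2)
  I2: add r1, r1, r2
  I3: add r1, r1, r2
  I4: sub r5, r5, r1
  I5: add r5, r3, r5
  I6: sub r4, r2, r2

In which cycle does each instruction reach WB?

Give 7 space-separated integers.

I0 sub r1 <- r4,r4: IF@1 ID@2 stall=0 (-) EX@3 MEM@4 WB@5
I1 ld r2 <- r2: IF@2 ID@3 stall=0 (-) EX@4 MEM@5 WB@6
I2 add r1 <- r1,r2: IF@3 ID@4 stall=2 (RAW on I1.r2 (WB@6)) EX@7 MEM@8 WB@9
I3 add r1 <- r1,r2: IF@4 ID@7 stall=2 (RAW on I2.r1 (WB@9)) EX@10 MEM@11 WB@12
I4 sub r5 <- r5,r1: IF@7 ID@10 stall=2 (RAW on I3.r1 (WB@12)) EX@13 MEM@14 WB@15
I5 add r5 <- r3,r5: IF@10 ID@13 stall=2 (RAW on I4.r5 (WB@15)) EX@16 MEM@17 WB@18
I6 sub r4 <- r2,r2: IF@13 ID@16 stall=0 (-) EX@17 MEM@18 WB@19

Answer: 5 6 9 12 15 18 19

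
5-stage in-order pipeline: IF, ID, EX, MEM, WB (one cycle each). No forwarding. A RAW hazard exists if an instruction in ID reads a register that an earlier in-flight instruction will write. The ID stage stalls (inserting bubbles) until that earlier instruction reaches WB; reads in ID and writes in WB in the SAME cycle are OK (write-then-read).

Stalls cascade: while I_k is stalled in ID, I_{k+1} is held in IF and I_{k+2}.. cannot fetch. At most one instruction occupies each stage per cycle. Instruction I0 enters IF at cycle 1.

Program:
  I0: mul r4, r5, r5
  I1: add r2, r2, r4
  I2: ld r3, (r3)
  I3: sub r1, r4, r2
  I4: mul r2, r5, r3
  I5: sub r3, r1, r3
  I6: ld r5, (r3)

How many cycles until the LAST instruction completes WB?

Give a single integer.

Answer: 17

Derivation:
I0 mul r4 <- r5,r5: IF@1 ID@2 stall=0 (-) EX@3 MEM@4 WB@5
I1 add r2 <- r2,r4: IF@2 ID@3 stall=2 (RAW on I0.r4 (WB@5)) EX@6 MEM@7 WB@8
I2 ld r3 <- r3: IF@3 ID@6 stall=0 (-) EX@7 MEM@8 WB@9
I3 sub r1 <- r4,r2: IF@6 ID@7 stall=1 (RAW on I1.r2 (WB@8)) EX@9 MEM@10 WB@11
I4 mul r2 <- r5,r3: IF@7 ID@9 stall=0 (-) EX@10 MEM@11 WB@12
I5 sub r3 <- r1,r3: IF@9 ID@10 stall=1 (RAW on I3.r1 (WB@11)) EX@12 MEM@13 WB@14
I6 ld r5 <- r3: IF@10 ID@12 stall=2 (RAW on I5.r3 (WB@14)) EX@15 MEM@16 WB@17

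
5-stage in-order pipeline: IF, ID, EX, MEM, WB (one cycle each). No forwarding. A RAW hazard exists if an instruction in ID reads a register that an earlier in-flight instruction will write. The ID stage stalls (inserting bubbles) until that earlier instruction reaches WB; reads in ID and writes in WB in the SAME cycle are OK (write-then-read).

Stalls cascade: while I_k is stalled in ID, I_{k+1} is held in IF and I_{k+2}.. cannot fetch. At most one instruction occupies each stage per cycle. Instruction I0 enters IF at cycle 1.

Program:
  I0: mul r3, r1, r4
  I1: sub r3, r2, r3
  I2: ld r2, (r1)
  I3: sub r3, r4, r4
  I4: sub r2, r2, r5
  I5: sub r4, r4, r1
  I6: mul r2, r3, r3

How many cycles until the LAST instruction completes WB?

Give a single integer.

I0 mul r3 <- r1,r4: IF@1 ID@2 stall=0 (-) EX@3 MEM@4 WB@5
I1 sub r3 <- r2,r3: IF@2 ID@3 stall=2 (RAW on I0.r3 (WB@5)) EX@6 MEM@7 WB@8
I2 ld r2 <- r1: IF@3 ID@6 stall=0 (-) EX@7 MEM@8 WB@9
I3 sub r3 <- r4,r4: IF@6 ID@7 stall=0 (-) EX@8 MEM@9 WB@10
I4 sub r2 <- r2,r5: IF@7 ID@8 stall=1 (RAW on I2.r2 (WB@9)) EX@10 MEM@11 WB@12
I5 sub r4 <- r4,r1: IF@8 ID@10 stall=0 (-) EX@11 MEM@12 WB@13
I6 mul r2 <- r3,r3: IF@10 ID@11 stall=0 (-) EX@12 MEM@13 WB@14

Answer: 14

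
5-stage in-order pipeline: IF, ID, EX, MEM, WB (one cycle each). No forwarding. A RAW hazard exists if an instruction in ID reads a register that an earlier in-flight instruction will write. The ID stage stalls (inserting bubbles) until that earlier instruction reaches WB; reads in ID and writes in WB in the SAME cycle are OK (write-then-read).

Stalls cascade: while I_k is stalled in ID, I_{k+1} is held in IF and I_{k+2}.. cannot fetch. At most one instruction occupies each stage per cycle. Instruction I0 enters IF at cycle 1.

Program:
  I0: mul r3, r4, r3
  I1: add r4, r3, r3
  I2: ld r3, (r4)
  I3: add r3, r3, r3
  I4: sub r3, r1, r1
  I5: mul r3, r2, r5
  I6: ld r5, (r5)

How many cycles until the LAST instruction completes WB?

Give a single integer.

I0 mul r3 <- r4,r3: IF@1 ID@2 stall=0 (-) EX@3 MEM@4 WB@5
I1 add r4 <- r3,r3: IF@2 ID@3 stall=2 (RAW on I0.r3 (WB@5)) EX@6 MEM@7 WB@8
I2 ld r3 <- r4: IF@3 ID@6 stall=2 (RAW on I1.r4 (WB@8)) EX@9 MEM@10 WB@11
I3 add r3 <- r3,r3: IF@6 ID@9 stall=2 (RAW on I2.r3 (WB@11)) EX@12 MEM@13 WB@14
I4 sub r3 <- r1,r1: IF@9 ID@12 stall=0 (-) EX@13 MEM@14 WB@15
I5 mul r3 <- r2,r5: IF@12 ID@13 stall=0 (-) EX@14 MEM@15 WB@16
I6 ld r5 <- r5: IF@13 ID@14 stall=0 (-) EX@15 MEM@16 WB@17

Answer: 17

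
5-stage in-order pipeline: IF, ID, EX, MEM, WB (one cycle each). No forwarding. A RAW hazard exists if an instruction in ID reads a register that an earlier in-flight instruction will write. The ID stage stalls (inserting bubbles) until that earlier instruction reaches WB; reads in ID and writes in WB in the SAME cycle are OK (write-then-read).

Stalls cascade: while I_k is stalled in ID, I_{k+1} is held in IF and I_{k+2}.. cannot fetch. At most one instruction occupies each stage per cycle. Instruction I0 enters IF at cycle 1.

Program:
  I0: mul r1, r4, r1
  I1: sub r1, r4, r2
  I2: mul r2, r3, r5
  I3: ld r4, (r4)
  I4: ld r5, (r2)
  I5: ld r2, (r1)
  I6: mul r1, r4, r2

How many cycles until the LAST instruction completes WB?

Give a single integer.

Answer: 14

Derivation:
I0 mul r1 <- r4,r1: IF@1 ID@2 stall=0 (-) EX@3 MEM@4 WB@5
I1 sub r1 <- r4,r2: IF@2 ID@3 stall=0 (-) EX@4 MEM@5 WB@6
I2 mul r2 <- r3,r5: IF@3 ID@4 stall=0 (-) EX@5 MEM@6 WB@7
I3 ld r4 <- r4: IF@4 ID@5 stall=0 (-) EX@6 MEM@7 WB@8
I4 ld r5 <- r2: IF@5 ID@6 stall=1 (RAW on I2.r2 (WB@7)) EX@8 MEM@9 WB@10
I5 ld r2 <- r1: IF@6 ID@8 stall=0 (-) EX@9 MEM@10 WB@11
I6 mul r1 <- r4,r2: IF@8 ID@9 stall=2 (RAW on I5.r2 (WB@11)) EX@12 MEM@13 WB@14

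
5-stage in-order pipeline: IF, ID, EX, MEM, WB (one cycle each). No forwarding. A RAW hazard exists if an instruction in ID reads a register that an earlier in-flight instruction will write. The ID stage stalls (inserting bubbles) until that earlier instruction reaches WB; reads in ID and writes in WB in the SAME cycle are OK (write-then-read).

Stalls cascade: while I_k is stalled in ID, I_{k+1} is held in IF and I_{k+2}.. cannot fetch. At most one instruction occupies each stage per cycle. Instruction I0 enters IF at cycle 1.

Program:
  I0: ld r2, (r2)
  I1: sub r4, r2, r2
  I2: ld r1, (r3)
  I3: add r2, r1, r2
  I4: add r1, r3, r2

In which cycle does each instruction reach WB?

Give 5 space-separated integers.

Answer: 5 8 9 12 15

Derivation:
I0 ld r2 <- r2: IF@1 ID@2 stall=0 (-) EX@3 MEM@4 WB@5
I1 sub r4 <- r2,r2: IF@2 ID@3 stall=2 (RAW on I0.r2 (WB@5)) EX@6 MEM@7 WB@8
I2 ld r1 <- r3: IF@3 ID@6 stall=0 (-) EX@7 MEM@8 WB@9
I3 add r2 <- r1,r2: IF@6 ID@7 stall=2 (RAW on I2.r1 (WB@9)) EX@10 MEM@11 WB@12
I4 add r1 <- r3,r2: IF@7 ID@10 stall=2 (RAW on I3.r2 (WB@12)) EX@13 MEM@14 WB@15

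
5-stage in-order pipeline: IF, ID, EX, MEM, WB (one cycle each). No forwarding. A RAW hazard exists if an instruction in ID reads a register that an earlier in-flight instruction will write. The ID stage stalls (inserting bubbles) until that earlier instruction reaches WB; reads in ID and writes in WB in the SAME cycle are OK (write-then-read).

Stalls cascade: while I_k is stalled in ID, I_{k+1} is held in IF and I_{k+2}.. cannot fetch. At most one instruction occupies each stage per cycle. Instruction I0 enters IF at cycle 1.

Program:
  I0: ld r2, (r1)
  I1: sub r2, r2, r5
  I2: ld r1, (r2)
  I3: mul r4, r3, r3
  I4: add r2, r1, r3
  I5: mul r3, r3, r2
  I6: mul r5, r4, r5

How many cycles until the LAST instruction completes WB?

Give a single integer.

Answer: 18

Derivation:
I0 ld r2 <- r1: IF@1 ID@2 stall=0 (-) EX@3 MEM@4 WB@5
I1 sub r2 <- r2,r5: IF@2 ID@3 stall=2 (RAW on I0.r2 (WB@5)) EX@6 MEM@7 WB@8
I2 ld r1 <- r2: IF@3 ID@6 stall=2 (RAW on I1.r2 (WB@8)) EX@9 MEM@10 WB@11
I3 mul r4 <- r3,r3: IF@6 ID@9 stall=0 (-) EX@10 MEM@11 WB@12
I4 add r2 <- r1,r3: IF@9 ID@10 stall=1 (RAW on I2.r1 (WB@11)) EX@12 MEM@13 WB@14
I5 mul r3 <- r3,r2: IF@10 ID@12 stall=2 (RAW on I4.r2 (WB@14)) EX@15 MEM@16 WB@17
I6 mul r5 <- r4,r5: IF@12 ID@15 stall=0 (-) EX@16 MEM@17 WB@18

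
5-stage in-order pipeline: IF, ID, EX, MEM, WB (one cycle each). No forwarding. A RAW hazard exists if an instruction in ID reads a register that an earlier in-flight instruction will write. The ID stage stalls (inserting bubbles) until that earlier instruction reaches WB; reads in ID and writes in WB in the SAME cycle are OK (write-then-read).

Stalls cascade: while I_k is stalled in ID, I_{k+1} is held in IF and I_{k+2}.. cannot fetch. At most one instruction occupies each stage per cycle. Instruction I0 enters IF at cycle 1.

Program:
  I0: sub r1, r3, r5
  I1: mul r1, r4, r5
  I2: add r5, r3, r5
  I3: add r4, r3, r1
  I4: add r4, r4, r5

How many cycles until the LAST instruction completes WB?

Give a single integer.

I0 sub r1 <- r3,r5: IF@1 ID@2 stall=0 (-) EX@3 MEM@4 WB@5
I1 mul r1 <- r4,r5: IF@2 ID@3 stall=0 (-) EX@4 MEM@5 WB@6
I2 add r5 <- r3,r5: IF@3 ID@4 stall=0 (-) EX@5 MEM@6 WB@7
I3 add r4 <- r3,r1: IF@4 ID@5 stall=1 (RAW on I1.r1 (WB@6)) EX@7 MEM@8 WB@9
I4 add r4 <- r4,r5: IF@5 ID@7 stall=2 (RAW on I3.r4 (WB@9)) EX@10 MEM@11 WB@12

Answer: 12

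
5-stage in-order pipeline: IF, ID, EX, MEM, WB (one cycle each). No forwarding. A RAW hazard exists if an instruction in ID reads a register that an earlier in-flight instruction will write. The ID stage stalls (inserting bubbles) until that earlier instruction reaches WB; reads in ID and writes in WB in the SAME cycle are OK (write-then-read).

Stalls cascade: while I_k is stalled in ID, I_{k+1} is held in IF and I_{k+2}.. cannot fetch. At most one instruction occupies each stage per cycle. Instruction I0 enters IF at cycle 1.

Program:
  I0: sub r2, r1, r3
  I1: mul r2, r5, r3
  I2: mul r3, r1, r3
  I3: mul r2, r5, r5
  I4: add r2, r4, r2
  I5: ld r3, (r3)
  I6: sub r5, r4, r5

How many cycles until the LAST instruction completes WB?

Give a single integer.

I0 sub r2 <- r1,r3: IF@1 ID@2 stall=0 (-) EX@3 MEM@4 WB@5
I1 mul r2 <- r5,r3: IF@2 ID@3 stall=0 (-) EX@4 MEM@5 WB@6
I2 mul r3 <- r1,r3: IF@3 ID@4 stall=0 (-) EX@5 MEM@6 WB@7
I3 mul r2 <- r5,r5: IF@4 ID@5 stall=0 (-) EX@6 MEM@7 WB@8
I4 add r2 <- r4,r2: IF@5 ID@6 stall=2 (RAW on I3.r2 (WB@8)) EX@9 MEM@10 WB@11
I5 ld r3 <- r3: IF@6 ID@9 stall=0 (-) EX@10 MEM@11 WB@12
I6 sub r5 <- r4,r5: IF@9 ID@10 stall=0 (-) EX@11 MEM@12 WB@13

Answer: 13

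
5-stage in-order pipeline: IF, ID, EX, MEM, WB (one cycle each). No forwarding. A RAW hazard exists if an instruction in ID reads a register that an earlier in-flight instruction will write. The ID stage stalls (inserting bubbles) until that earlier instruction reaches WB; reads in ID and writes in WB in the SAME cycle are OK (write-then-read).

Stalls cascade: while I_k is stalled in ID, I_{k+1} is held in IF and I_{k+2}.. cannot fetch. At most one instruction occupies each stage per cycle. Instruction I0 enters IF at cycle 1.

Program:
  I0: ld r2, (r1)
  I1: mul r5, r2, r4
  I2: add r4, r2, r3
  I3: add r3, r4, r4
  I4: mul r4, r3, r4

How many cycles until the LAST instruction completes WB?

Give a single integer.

Answer: 15

Derivation:
I0 ld r2 <- r1: IF@1 ID@2 stall=0 (-) EX@3 MEM@4 WB@5
I1 mul r5 <- r2,r4: IF@2 ID@3 stall=2 (RAW on I0.r2 (WB@5)) EX@6 MEM@7 WB@8
I2 add r4 <- r2,r3: IF@3 ID@6 stall=0 (-) EX@7 MEM@8 WB@9
I3 add r3 <- r4,r4: IF@6 ID@7 stall=2 (RAW on I2.r4 (WB@9)) EX@10 MEM@11 WB@12
I4 mul r4 <- r3,r4: IF@7 ID@10 stall=2 (RAW on I3.r3 (WB@12)) EX@13 MEM@14 WB@15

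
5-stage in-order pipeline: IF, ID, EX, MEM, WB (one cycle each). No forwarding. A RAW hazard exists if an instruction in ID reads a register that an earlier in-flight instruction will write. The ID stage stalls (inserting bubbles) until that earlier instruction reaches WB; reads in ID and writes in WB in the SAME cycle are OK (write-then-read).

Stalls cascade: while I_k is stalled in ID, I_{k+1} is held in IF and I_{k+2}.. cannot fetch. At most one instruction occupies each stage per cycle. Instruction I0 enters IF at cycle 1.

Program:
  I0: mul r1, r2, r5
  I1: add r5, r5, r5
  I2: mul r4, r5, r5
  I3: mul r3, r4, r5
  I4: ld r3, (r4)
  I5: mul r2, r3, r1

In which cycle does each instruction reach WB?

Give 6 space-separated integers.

I0 mul r1 <- r2,r5: IF@1 ID@2 stall=0 (-) EX@3 MEM@4 WB@5
I1 add r5 <- r5,r5: IF@2 ID@3 stall=0 (-) EX@4 MEM@5 WB@6
I2 mul r4 <- r5,r5: IF@3 ID@4 stall=2 (RAW on I1.r5 (WB@6)) EX@7 MEM@8 WB@9
I3 mul r3 <- r4,r5: IF@4 ID@7 stall=2 (RAW on I2.r4 (WB@9)) EX@10 MEM@11 WB@12
I4 ld r3 <- r4: IF@7 ID@10 stall=0 (-) EX@11 MEM@12 WB@13
I5 mul r2 <- r3,r1: IF@10 ID@11 stall=2 (RAW on I4.r3 (WB@13)) EX@14 MEM@15 WB@16

Answer: 5 6 9 12 13 16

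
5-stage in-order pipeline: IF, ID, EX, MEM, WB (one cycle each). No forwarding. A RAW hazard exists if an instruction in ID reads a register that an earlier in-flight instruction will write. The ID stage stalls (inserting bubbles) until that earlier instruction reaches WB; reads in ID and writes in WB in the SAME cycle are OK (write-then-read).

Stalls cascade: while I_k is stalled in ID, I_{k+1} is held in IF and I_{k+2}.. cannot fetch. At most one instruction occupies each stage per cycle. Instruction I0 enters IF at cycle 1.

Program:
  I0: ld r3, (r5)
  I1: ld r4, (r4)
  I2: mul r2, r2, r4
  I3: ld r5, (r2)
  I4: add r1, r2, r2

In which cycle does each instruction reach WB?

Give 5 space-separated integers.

I0 ld r3 <- r5: IF@1 ID@2 stall=0 (-) EX@3 MEM@4 WB@5
I1 ld r4 <- r4: IF@2 ID@3 stall=0 (-) EX@4 MEM@5 WB@6
I2 mul r2 <- r2,r4: IF@3 ID@4 stall=2 (RAW on I1.r4 (WB@6)) EX@7 MEM@8 WB@9
I3 ld r5 <- r2: IF@4 ID@7 stall=2 (RAW on I2.r2 (WB@9)) EX@10 MEM@11 WB@12
I4 add r1 <- r2,r2: IF@7 ID@10 stall=0 (-) EX@11 MEM@12 WB@13

Answer: 5 6 9 12 13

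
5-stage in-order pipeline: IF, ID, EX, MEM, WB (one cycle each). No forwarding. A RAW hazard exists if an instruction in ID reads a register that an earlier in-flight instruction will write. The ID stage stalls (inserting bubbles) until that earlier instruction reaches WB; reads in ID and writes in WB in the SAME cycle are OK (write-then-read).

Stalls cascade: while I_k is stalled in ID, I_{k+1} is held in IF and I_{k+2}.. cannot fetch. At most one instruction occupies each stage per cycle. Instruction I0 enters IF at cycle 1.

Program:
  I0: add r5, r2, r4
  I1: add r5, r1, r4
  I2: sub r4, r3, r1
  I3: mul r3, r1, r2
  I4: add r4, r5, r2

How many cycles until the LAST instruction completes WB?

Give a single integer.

Answer: 9

Derivation:
I0 add r5 <- r2,r4: IF@1 ID@2 stall=0 (-) EX@3 MEM@4 WB@5
I1 add r5 <- r1,r4: IF@2 ID@3 stall=0 (-) EX@4 MEM@5 WB@6
I2 sub r4 <- r3,r1: IF@3 ID@4 stall=0 (-) EX@5 MEM@6 WB@7
I3 mul r3 <- r1,r2: IF@4 ID@5 stall=0 (-) EX@6 MEM@7 WB@8
I4 add r4 <- r5,r2: IF@5 ID@6 stall=0 (-) EX@7 MEM@8 WB@9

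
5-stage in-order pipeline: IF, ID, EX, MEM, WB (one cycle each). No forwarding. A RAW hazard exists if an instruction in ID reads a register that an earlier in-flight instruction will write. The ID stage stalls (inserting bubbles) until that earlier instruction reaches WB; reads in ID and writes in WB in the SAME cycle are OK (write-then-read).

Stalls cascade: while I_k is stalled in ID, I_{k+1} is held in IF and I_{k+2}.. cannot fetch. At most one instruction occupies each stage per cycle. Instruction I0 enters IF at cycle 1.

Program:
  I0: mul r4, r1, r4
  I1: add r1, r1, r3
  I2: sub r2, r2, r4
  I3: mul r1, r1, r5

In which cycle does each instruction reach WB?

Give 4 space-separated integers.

Answer: 5 6 8 9

Derivation:
I0 mul r4 <- r1,r4: IF@1 ID@2 stall=0 (-) EX@3 MEM@4 WB@5
I1 add r1 <- r1,r3: IF@2 ID@3 stall=0 (-) EX@4 MEM@5 WB@6
I2 sub r2 <- r2,r4: IF@3 ID@4 stall=1 (RAW on I0.r4 (WB@5)) EX@6 MEM@7 WB@8
I3 mul r1 <- r1,r5: IF@4 ID@6 stall=0 (-) EX@7 MEM@8 WB@9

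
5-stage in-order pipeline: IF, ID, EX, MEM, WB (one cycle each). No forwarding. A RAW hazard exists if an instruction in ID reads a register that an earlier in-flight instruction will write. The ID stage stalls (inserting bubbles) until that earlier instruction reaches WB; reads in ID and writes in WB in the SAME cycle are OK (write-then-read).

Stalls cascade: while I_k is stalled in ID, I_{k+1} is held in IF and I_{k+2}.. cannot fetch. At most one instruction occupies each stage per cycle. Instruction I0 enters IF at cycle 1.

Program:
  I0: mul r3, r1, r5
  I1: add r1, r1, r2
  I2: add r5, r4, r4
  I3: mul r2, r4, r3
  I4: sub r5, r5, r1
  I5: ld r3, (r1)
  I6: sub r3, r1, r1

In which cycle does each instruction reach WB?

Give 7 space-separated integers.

Answer: 5 6 7 8 10 11 12

Derivation:
I0 mul r3 <- r1,r5: IF@1 ID@2 stall=0 (-) EX@3 MEM@4 WB@5
I1 add r1 <- r1,r2: IF@2 ID@3 stall=0 (-) EX@4 MEM@5 WB@6
I2 add r5 <- r4,r4: IF@3 ID@4 stall=0 (-) EX@5 MEM@6 WB@7
I3 mul r2 <- r4,r3: IF@4 ID@5 stall=0 (-) EX@6 MEM@7 WB@8
I4 sub r5 <- r5,r1: IF@5 ID@6 stall=1 (RAW on I2.r5 (WB@7)) EX@8 MEM@9 WB@10
I5 ld r3 <- r1: IF@6 ID@8 stall=0 (-) EX@9 MEM@10 WB@11
I6 sub r3 <- r1,r1: IF@8 ID@9 stall=0 (-) EX@10 MEM@11 WB@12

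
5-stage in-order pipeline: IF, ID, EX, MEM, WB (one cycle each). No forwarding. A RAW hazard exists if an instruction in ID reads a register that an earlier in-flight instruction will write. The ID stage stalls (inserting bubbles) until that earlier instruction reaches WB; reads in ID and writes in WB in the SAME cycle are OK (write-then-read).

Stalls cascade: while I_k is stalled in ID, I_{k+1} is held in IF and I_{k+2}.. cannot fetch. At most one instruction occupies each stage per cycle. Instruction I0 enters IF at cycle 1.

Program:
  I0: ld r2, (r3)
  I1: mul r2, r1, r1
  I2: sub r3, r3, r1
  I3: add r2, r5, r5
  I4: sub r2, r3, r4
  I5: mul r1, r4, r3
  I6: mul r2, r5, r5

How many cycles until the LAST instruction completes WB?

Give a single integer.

I0 ld r2 <- r3: IF@1 ID@2 stall=0 (-) EX@3 MEM@4 WB@5
I1 mul r2 <- r1,r1: IF@2 ID@3 stall=0 (-) EX@4 MEM@5 WB@6
I2 sub r3 <- r3,r1: IF@3 ID@4 stall=0 (-) EX@5 MEM@6 WB@7
I3 add r2 <- r5,r5: IF@4 ID@5 stall=0 (-) EX@6 MEM@7 WB@8
I4 sub r2 <- r3,r4: IF@5 ID@6 stall=1 (RAW on I2.r3 (WB@7)) EX@8 MEM@9 WB@10
I5 mul r1 <- r4,r3: IF@6 ID@8 stall=0 (-) EX@9 MEM@10 WB@11
I6 mul r2 <- r5,r5: IF@8 ID@9 stall=0 (-) EX@10 MEM@11 WB@12

Answer: 12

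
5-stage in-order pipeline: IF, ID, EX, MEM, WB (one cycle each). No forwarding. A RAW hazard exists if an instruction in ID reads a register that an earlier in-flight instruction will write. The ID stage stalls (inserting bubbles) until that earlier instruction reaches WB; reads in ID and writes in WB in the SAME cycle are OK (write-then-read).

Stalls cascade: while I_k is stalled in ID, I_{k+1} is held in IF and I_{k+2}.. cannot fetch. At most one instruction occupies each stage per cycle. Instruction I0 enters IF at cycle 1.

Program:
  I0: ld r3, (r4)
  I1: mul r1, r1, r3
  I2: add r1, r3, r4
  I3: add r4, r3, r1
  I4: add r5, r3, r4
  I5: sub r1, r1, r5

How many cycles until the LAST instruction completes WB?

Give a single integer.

Answer: 18

Derivation:
I0 ld r3 <- r4: IF@1 ID@2 stall=0 (-) EX@3 MEM@4 WB@5
I1 mul r1 <- r1,r3: IF@2 ID@3 stall=2 (RAW on I0.r3 (WB@5)) EX@6 MEM@7 WB@8
I2 add r1 <- r3,r4: IF@3 ID@6 stall=0 (-) EX@7 MEM@8 WB@9
I3 add r4 <- r3,r1: IF@6 ID@7 stall=2 (RAW on I2.r1 (WB@9)) EX@10 MEM@11 WB@12
I4 add r5 <- r3,r4: IF@7 ID@10 stall=2 (RAW on I3.r4 (WB@12)) EX@13 MEM@14 WB@15
I5 sub r1 <- r1,r5: IF@10 ID@13 stall=2 (RAW on I4.r5 (WB@15)) EX@16 MEM@17 WB@18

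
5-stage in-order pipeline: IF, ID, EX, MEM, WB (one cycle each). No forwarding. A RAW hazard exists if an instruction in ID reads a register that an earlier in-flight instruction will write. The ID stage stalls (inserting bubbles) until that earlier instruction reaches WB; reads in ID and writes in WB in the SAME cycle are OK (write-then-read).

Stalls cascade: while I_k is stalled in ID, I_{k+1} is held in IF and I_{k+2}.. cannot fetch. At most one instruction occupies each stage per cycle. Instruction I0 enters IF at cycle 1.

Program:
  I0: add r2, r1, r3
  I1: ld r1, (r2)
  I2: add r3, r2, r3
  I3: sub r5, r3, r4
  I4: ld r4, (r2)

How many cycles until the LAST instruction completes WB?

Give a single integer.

I0 add r2 <- r1,r3: IF@1 ID@2 stall=0 (-) EX@3 MEM@4 WB@5
I1 ld r1 <- r2: IF@2 ID@3 stall=2 (RAW on I0.r2 (WB@5)) EX@6 MEM@7 WB@8
I2 add r3 <- r2,r3: IF@3 ID@6 stall=0 (-) EX@7 MEM@8 WB@9
I3 sub r5 <- r3,r4: IF@6 ID@7 stall=2 (RAW on I2.r3 (WB@9)) EX@10 MEM@11 WB@12
I4 ld r4 <- r2: IF@7 ID@10 stall=0 (-) EX@11 MEM@12 WB@13

Answer: 13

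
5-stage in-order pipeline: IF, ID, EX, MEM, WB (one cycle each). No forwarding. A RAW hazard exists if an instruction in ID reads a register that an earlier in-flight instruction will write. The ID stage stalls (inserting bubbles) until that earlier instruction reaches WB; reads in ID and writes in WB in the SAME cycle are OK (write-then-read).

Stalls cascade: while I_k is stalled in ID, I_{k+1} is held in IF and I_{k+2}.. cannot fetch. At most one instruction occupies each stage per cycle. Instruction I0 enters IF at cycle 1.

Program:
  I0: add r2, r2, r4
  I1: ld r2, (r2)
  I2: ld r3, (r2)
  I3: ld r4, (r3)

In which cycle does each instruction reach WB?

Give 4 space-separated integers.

I0 add r2 <- r2,r4: IF@1 ID@2 stall=0 (-) EX@3 MEM@4 WB@5
I1 ld r2 <- r2: IF@2 ID@3 stall=2 (RAW on I0.r2 (WB@5)) EX@6 MEM@7 WB@8
I2 ld r3 <- r2: IF@3 ID@6 stall=2 (RAW on I1.r2 (WB@8)) EX@9 MEM@10 WB@11
I3 ld r4 <- r3: IF@6 ID@9 stall=2 (RAW on I2.r3 (WB@11)) EX@12 MEM@13 WB@14

Answer: 5 8 11 14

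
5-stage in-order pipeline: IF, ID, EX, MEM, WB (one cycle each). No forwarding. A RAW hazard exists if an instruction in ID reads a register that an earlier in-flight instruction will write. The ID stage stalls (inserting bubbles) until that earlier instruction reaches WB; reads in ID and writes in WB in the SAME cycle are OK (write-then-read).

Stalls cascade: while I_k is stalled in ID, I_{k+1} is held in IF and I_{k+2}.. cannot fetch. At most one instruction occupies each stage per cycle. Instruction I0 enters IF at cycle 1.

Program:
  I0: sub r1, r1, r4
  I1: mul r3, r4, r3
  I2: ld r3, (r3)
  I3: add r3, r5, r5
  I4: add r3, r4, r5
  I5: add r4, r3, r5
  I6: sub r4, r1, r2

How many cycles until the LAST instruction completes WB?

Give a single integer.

I0 sub r1 <- r1,r4: IF@1 ID@2 stall=0 (-) EX@3 MEM@4 WB@5
I1 mul r3 <- r4,r3: IF@2 ID@3 stall=0 (-) EX@4 MEM@5 WB@6
I2 ld r3 <- r3: IF@3 ID@4 stall=2 (RAW on I1.r3 (WB@6)) EX@7 MEM@8 WB@9
I3 add r3 <- r5,r5: IF@4 ID@7 stall=0 (-) EX@8 MEM@9 WB@10
I4 add r3 <- r4,r5: IF@7 ID@8 stall=0 (-) EX@9 MEM@10 WB@11
I5 add r4 <- r3,r5: IF@8 ID@9 stall=2 (RAW on I4.r3 (WB@11)) EX@12 MEM@13 WB@14
I6 sub r4 <- r1,r2: IF@9 ID@12 stall=0 (-) EX@13 MEM@14 WB@15

Answer: 15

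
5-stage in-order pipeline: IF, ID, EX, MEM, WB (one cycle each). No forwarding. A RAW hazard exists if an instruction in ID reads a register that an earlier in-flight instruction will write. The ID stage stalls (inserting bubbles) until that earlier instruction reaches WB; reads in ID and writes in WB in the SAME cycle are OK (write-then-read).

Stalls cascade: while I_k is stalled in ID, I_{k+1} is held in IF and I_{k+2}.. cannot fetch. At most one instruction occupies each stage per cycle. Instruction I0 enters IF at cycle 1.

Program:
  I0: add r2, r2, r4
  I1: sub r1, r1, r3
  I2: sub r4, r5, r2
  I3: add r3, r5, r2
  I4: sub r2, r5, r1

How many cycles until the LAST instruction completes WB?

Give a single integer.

I0 add r2 <- r2,r4: IF@1 ID@2 stall=0 (-) EX@3 MEM@4 WB@5
I1 sub r1 <- r1,r3: IF@2 ID@3 stall=0 (-) EX@4 MEM@5 WB@6
I2 sub r4 <- r5,r2: IF@3 ID@4 stall=1 (RAW on I0.r2 (WB@5)) EX@6 MEM@7 WB@8
I3 add r3 <- r5,r2: IF@4 ID@6 stall=0 (-) EX@7 MEM@8 WB@9
I4 sub r2 <- r5,r1: IF@6 ID@7 stall=0 (-) EX@8 MEM@9 WB@10

Answer: 10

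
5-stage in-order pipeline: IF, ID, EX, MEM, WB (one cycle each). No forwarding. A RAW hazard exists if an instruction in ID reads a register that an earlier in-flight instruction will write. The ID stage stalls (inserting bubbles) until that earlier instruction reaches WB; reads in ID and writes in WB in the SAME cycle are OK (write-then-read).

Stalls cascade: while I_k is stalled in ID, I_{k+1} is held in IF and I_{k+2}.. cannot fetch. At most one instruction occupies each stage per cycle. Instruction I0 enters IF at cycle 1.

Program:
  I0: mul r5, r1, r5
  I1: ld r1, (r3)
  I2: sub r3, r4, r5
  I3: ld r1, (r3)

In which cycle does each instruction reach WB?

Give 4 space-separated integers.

Answer: 5 6 8 11

Derivation:
I0 mul r5 <- r1,r5: IF@1 ID@2 stall=0 (-) EX@3 MEM@4 WB@5
I1 ld r1 <- r3: IF@2 ID@3 stall=0 (-) EX@4 MEM@5 WB@6
I2 sub r3 <- r4,r5: IF@3 ID@4 stall=1 (RAW on I0.r5 (WB@5)) EX@6 MEM@7 WB@8
I3 ld r1 <- r3: IF@4 ID@6 stall=2 (RAW on I2.r3 (WB@8)) EX@9 MEM@10 WB@11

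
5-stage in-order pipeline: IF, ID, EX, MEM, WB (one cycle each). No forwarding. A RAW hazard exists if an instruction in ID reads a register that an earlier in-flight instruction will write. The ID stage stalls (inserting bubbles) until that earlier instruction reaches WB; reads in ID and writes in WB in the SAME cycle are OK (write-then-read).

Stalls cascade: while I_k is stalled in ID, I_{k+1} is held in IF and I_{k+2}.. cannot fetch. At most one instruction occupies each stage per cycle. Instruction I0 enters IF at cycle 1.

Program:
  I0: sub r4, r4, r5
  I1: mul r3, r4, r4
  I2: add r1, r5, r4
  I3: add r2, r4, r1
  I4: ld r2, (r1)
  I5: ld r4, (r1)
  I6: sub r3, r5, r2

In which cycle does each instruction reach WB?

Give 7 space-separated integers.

Answer: 5 8 9 12 13 14 16

Derivation:
I0 sub r4 <- r4,r5: IF@1 ID@2 stall=0 (-) EX@3 MEM@4 WB@5
I1 mul r3 <- r4,r4: IF@2 ID@3 stall=2 (RAW on I0.r4 (WB@5)) EX@6 MEM@7 WB@8
I2 add r1 <- r5,r4: IF@3 ID@6 stall=0 (-) EX@7 MEM@8 WB@9
I3 add r2 <- r4,r1: IF@6 ID@7 stall=2 (RAW on I2.r1 (WB@9)) EX@10 MEM@11 WB@12
I4 ld r2 <- r1: IF@7 ID@10 stall=0 (-) EX@11 MEM@12 WB@13
I5 ld r4 <- r1: IF@10 ID@11 stall=0 (-) EX@12 MEM@13 WB@14
I6 sub r3 <- r5,r2: IF@11 ID@12 stall=1 (RAW on I4.r2 (WB@13)) EX@14 MEM@15 WB@16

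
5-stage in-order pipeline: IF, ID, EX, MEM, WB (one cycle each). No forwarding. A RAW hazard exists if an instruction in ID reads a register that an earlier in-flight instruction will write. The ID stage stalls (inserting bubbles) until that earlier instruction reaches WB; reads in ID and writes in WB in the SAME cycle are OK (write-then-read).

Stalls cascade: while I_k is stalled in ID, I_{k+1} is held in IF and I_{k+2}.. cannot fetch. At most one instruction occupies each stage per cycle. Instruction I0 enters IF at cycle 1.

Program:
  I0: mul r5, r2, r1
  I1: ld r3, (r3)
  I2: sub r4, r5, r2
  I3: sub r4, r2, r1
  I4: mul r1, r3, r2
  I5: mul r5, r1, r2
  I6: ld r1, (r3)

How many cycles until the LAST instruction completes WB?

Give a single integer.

Answer: 14

Derivation:
I0 mul r5 <- r2,r1: IF@1 ID@2 stall=0 (-) EX@3 MEM@4 WB@5
I1 ld r3 <- r3: IF@2 ID@3 stall=0 (-) EX@4 MEM@5 WB@6
I2 sub r4 <- r5,r2: IF@3 ID@4 stall=1 (RAW on I0.r5 (WB@5)) EX@6 MEM@7 WB@8
I3 sub r4 <- r2,r1: IF@4 ID@6 stall=0 (-) EX@7 MEM@8 WB@9
I4 mul r1 <- r3,r2: IF@6 ID@7 stall=0 (-) EX@8 MEM@9 WB@10
I5 mul r5 <- r1,r2: IF@7 ID@8 stall=2 (RAW on I4.r1 (WB@10)) EX@11 MEM@12 WB@13
I6 ld r1 <- r3: IF@8 ID@11 stall=0 (-) EX@12 MEM@13 WB@14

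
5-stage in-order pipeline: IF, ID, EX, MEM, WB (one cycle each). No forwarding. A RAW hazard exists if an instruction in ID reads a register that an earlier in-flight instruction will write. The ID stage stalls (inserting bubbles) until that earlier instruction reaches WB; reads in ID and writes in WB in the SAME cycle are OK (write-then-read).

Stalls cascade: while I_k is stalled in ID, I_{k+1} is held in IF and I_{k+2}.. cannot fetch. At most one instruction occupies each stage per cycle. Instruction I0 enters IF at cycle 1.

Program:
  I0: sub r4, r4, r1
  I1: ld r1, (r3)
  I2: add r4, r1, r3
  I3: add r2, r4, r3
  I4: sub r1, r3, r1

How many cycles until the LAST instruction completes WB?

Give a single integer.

Answer: 13

Derivation:
I0 sub r4 <- r4,r1: IF@1 ID@2 stall=0 (-) EX@3 MEM@4 WB@5
I1 ld r1 <- r3: IF@2 ID@3 stall=0 (-) EX@4 MEM@5 WB@6
I2 add r4 <- r1,r3: IF@3 ID@4 stall=2 (RAW on I1.r1 (WB@6)) EX@7 MEM@8 WB@9
I3 add r2 <- r4,r3: IF@4 ID@7 stall=2 (RAW on I2.r4 (WB@9)) EX@10 MEM@11 WB@12
I4 sub r1 <- r3,r1: IF@7 ID@10 stall=0 (-) EX@11 MEM@12 WB@13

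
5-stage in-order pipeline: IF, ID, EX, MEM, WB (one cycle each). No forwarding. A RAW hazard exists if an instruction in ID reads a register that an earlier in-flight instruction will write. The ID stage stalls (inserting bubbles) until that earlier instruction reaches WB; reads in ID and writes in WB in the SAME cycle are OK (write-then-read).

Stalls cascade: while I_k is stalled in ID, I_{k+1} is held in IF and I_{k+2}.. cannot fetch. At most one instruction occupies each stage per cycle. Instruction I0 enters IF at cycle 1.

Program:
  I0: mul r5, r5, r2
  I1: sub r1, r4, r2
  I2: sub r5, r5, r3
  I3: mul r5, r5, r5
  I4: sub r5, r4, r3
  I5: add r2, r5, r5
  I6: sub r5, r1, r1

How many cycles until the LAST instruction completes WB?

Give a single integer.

I0 mul r5 <- r5,r2: IF@1 ID@2 stall=0 (-) EX@3 MEM@4 WB@5
I1 sub r1 <- r4,r2: IF@2 ID@3 stall=0 (-) EX@4 MEM@5 WB@6
I2 sub r5 <- r5,r3: IF@3 ID@4 stall=1 (RAW on I0.r5 (WB@5)) EX@6 MEM@7 WB@8
I3 mul r5 <- r5,r5: IF@4 ID@6 stall=2 (RAW on I2.r5 (WB@8)) EX@9 MEM@10 WB@11
I4 sub r5 <- r4,r3: IF@6 ID@9 stall=0 (-) EX@10 MEM@11 WB@12
I5 add r2 <- r5,r5: IF@9 ID@10 stall=2 (RAW on I4.r5 (WB@12)) EX@13 MEM@14 WB@15
I6 sub r5 <- r1,r1: IF@10 ID@13 stall=0 (-) EX@14 MEM@15 WB@16

Answer: 16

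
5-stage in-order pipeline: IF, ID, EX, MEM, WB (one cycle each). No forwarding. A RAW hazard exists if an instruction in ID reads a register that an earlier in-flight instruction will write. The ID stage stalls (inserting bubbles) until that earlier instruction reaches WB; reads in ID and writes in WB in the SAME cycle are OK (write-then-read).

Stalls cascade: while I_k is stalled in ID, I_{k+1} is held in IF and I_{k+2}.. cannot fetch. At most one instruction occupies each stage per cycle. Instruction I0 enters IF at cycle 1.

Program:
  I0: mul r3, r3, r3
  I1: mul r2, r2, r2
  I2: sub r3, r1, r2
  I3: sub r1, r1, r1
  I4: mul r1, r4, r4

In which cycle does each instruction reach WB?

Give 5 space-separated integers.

I0 mul r3 <- r3,r3: IF@1 ID@2 stall=0 (-) EX@3 MEM@4 WB@5
I1 mul r2 <- r2,r2: IF@2 ID@3 stall=0 (-) EX@4 MEM@5 WB@6
I2 sub r3 <- r1,r2: IF@3 ID@4 stall=2 (RAW on I1.r2 (WB@6)) EX@7 MEM@8 WB@9
I3 sub r1 <- r1,r1: IF@4 ID@7 stall=0 (-) EX@8 MEM@9 WB@10
I4 mul r1 <- r4,r4: IF@7 ID@8 stall=0 (-) EX@9 MEM@10 WB@11

Answer: 5 6 9 10 11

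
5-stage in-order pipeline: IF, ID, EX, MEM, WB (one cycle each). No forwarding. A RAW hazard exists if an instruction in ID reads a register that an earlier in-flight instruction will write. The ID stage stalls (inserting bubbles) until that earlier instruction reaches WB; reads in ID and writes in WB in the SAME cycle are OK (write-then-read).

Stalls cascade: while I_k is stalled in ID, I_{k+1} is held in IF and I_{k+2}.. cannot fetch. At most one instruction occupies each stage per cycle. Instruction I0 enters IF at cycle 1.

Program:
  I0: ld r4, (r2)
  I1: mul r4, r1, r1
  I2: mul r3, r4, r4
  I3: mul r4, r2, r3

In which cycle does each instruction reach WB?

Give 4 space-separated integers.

I0 ld r4 <- r2: IF@1 ID@2 stall=0 (-) EX@3 MEM@4 WB@5
I1 mul r4 <- r1,r1: IF@2 ID@3 stall=0 (-) EX@4 MEM@5 WB@6
I2 mul r3 <- r4,r4: IF@3 ID@4 stall=2 (RAW on I1.r4 (WB@6)) EX@7 MEM@8 WB@9
I3 mul r4 <- r2,r3: IF@4 ID@7 stall=2 (RAW on I2.r3 (WB@9)) EX@10 MEM@11 WB@12

Answer: 5 6 9 12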